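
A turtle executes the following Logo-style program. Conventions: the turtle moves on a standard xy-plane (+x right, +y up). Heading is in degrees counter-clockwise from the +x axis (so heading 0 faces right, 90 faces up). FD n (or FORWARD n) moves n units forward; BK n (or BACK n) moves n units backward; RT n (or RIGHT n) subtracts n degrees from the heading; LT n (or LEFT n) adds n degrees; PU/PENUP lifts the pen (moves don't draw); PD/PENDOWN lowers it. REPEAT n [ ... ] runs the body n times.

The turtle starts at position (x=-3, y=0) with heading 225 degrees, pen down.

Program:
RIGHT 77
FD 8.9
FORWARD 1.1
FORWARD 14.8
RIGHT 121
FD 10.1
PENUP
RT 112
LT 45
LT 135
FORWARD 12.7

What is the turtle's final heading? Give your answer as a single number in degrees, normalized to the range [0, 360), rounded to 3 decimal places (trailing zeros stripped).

Executing turtle program step by step:
Start: pos=(-3,0), heading=225, pen down
RT 77: heading 225 -> 148
FD 8.9: (-3,0) -> (-10.548,4.716) [heading=148, draw]
FD 1.1: (-10.548,4.716) -> (-11.48,5.299) [heading=148, draw]
FD 14.8: (-11.48,5.299) -> (-24.032,13.142) [heading=148, draw]
RT 121: heading 148 -> 27
FD 10.1: (-24.032,13.142) -> (-15.032,17.727) [heading=27, draw]
PU: pen up
RT 112: heading 27 -> 275
LT 45: heading 275 -> 320
LT 135: heading 320 -> 95
FD 12.7: (-15.032,17.727) -> (-16.139,30.379) [heading=95, move]
Final: pos=(-16.139,30.379), heading=95, 4 segment(s) drawn

Answer: 95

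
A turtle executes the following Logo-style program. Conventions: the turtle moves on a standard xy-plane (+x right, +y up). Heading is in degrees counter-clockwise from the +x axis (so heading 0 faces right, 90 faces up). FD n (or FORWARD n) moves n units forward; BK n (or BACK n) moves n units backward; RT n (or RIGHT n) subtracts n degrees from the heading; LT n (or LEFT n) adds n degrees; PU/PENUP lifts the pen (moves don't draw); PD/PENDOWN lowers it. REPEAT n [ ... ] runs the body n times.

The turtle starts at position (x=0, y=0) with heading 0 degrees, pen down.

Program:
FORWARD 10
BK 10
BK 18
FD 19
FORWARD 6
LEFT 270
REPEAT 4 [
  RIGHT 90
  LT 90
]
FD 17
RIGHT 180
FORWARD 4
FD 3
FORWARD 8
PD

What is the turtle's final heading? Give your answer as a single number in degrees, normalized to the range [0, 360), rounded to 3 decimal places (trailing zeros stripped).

Answer: 90

Derivation:
Executing turtle program step by step:
Start: pos=(0,0), heading=0, pen down
FD 10: (0,0) -> (10,0) [heading=0, draw]
BK 10: (10,0) -> (0,0) [heading=0, draw]
BK 18: (0,0) -> (-18,0) [heading=0, draw]
FD 19: (-18,0) -> (1,0) [heading=0, draw]
FD 6: (1,0) -> (7,0) [heading=0, draw]
LT 270: heading 0 -> 270
REPEAT 4 [
  -- iteration 1/4 --
  RT 90: heading 270 -> 180
  LT 90: heading 180 -> 270
  -- iteration 2/4 --
  RT 90: heading 270 -> 180
  LT 90: heading 180 -> 270
  -- iteration 3/4 --
  RT 90: heading 270 -> 180
  LT 90: heading 180 -> 270
  -- iteration 4/4 --
  RT 90: heading 270 -> 180
  LT 90: heading 180 -> 270
]
FD 17: (7,0) -> (7,-17) [heading=270, draw]
RT 180: heading 270 -> 90
FD 4: (7,-17) -> (7,-13) [heading=90, draw]
FD 3: (7,-13) -> (7,-10) [heading=90, draw]
FD 8: (7,-10) -> (7,-2) [heading=90, draw]
PD: pen down
Final: pos=(7,-2), heading=90, 9 segment(s) drawn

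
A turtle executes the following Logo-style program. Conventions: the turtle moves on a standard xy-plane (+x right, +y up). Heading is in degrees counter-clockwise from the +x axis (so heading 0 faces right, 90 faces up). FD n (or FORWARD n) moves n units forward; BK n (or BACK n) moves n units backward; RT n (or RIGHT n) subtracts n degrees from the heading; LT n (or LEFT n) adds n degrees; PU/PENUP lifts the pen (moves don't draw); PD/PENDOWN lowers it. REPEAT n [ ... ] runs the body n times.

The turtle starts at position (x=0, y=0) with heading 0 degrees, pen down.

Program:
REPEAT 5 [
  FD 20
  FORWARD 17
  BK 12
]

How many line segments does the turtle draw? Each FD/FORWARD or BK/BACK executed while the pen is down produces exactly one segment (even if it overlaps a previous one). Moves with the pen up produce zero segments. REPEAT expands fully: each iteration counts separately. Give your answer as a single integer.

Executing turtle program step by step:
Start: pos=(0,0), heading=0, pen down
REPEAT 5 [
  -- iteration 1/5 --
  FD 20: (0,0) -> (20,0) [heading=0, draw]
  FD 17: (20,0) -> (37,0) [heading=0, draw]
  BK 12: (37,0) -> (25,0) [heading=0, draw]
  -- iteration 2/5 --
  FD 20: (25,0) -> (45,0) [heading=0, draw]
  FD 17: (45,0) -> (62,0) [heading=0, draw]
  BK 12: (62,0) -> (50,0) [heading=0, draw]
  -- iteration 3/5 --
  FD 20: (50,0) -> (70,0) [heading=0, draw]
  FD 17: (70,0) -> (87,0) [heading=0, draw]
  BK 12: (87,0) -> (75,0) [heading=0, draw]
  -- iteration 4/5 --
  FD 20: (75,0) -> (95,0) [heading=0, draw]
  FD 17: (95,0) -> (112,0) [heading=0, draw]
  BK 12: (112,0) -> (100,0) [heading=0, draw]
  -- iteration 5/5 --
  FD 20: (100,0) -> (120,0) [heading=0, draw]
  FD 17: (120,0) -> (137,0) [heading=0, draw]
  BK 12: (137,0) -> (125,0) [heading=0, draw]
]
Final: pos=(125,0), heading=0, 15 segment(s) drawn
Segments drawn: 15

Answer: 15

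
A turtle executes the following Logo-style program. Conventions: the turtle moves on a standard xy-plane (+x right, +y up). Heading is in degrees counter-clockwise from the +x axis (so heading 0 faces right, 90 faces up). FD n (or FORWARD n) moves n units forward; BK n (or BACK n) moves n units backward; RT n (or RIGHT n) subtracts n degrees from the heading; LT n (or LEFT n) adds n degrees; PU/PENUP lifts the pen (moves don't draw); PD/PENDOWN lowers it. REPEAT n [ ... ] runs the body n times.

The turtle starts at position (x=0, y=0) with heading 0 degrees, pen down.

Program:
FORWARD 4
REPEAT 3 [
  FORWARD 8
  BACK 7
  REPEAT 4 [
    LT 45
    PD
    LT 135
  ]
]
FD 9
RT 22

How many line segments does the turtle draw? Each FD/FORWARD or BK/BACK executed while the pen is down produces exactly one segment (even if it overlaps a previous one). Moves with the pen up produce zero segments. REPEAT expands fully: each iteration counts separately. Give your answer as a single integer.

Answer: 8

Derivation:
Executing turtle program step by step:
Start: pos=(0,0), heading=0, pen down
FD 4: (0,0) -> (4,0) [heading=0, draw]
REPEAT 3 [
  -- iteration 1/3 --
  FD 8: (4,0) -> (12,0) [heading=0, draw]
  BK 7: (12,0) -> (5,0) [heading=0, draw]
  REPEAT 4 [
    -- iteration 1/4 --
    LT 45: heading 0 -> 45
    PD: pen down
    LT 135: heading 45 -> 180
    -- iteration 2/4 --
    LT 45: heading 180 -> 225
    PD: pen down
    LT 135: heading 225 -> 0
    -- iteration 3/4 --
    LT 45: heading 0 -> 45
    PD: pen down
    LT 135: heading 45 -> 180
    -- iteration 4/4 --
    LT 45: heading 180 -> 225
    PD: pen down
    LT 135: heading 225 -> 0
  ]
  -- iteration 2/3 --
  FD 8: (5,0) -> (13,0) [heading=0, draw]
  BK 7: (13,0) -> (6,0) [heading=0, draw]
  REPEAT 4 [
    -- iteration 1/4 --
    LT 45: heading 0 -> 45
    PD: pen down
    LT 135: heading 45 -> 180
    -- iteration 2/4 --
    LT 45: heading 180 -> 225
    PD: pen down
    LT 135: heading 225 -> 0
    -- iteration 3/4 --
    LT 45: heading 0 -> 45
    PD: pen down
    LT 135: heading 45 -> 180
    -- iteration 4/4 --
    LT 45: heading 180 -> 225
    PD: pen down
    LT 135: heading 225 -> 0
  ]
  -- iteration 3/3 --
  FD 8: (6,0) -> (14,0) [heading=0, draw]
  BK 7: (14,0) -> (7,0) [heading=0, draw]
  REPEAT 4 [
    -- iteration 1/4 --
    LT 45: heading 0 -> 45
    PD: pen down
    LT 135: heading 45 -> 180
    -- iteration 2/4 --
    LT 45: heading 180 -> 225
    PD: pen down
    LT 135: heading 225 -> 0
    -- iteration 3/4 --
    LT 45: heading 0 -> 45
    PD: pen down
    LT 135: heading 45 -> 180
    -- iteration 4/4 --
    LT 45: heading 180 -> 225
    PD: pen down
    LT 135: heading 225 -> 0
  ]
]
FD 9: (7,0) -> (16,0) [heading=0, draw]
RT 22: heading 0 -> 338
Final: pos=(16,0), heading=338, 8 segment(s) drawn
Segments drawn: 8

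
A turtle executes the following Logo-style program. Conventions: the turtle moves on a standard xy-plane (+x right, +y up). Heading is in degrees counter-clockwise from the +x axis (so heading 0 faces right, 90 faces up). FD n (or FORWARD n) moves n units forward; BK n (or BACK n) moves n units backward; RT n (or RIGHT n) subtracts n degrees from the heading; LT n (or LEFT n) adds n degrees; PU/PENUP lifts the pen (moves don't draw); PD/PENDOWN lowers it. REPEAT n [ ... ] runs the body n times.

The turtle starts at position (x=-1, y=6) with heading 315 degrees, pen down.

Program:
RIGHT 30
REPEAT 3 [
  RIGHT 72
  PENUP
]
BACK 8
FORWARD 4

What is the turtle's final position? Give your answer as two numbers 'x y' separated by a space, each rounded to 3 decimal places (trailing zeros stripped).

Executing turtle program step by step:
Start: pos=(-1,6), heading=315, pen down
RT 30: heading 315 -> 285
REPEAT 3 [
  -- iteration 1/3 --
  RT 72: heading 285 -> 213
  PU: pen up
  -- iteration 2/3 --
  RT 72: heading 213 -> 141
  PU: pen up
  -- iteration 3/3 --
  RT 72: heading 141 -> 69
  PU: pen up
]
BK 8: (-1,6) -> (-3.867,-1.469) [heading=69, move]
FD 4: (-3.867,-1.469) -> (-2.433,2.266) [heading=69, move]
Final: pos=(-2.433,2.266), heading=69, 0 segment(s) drawn

Answer: -2.433 2.266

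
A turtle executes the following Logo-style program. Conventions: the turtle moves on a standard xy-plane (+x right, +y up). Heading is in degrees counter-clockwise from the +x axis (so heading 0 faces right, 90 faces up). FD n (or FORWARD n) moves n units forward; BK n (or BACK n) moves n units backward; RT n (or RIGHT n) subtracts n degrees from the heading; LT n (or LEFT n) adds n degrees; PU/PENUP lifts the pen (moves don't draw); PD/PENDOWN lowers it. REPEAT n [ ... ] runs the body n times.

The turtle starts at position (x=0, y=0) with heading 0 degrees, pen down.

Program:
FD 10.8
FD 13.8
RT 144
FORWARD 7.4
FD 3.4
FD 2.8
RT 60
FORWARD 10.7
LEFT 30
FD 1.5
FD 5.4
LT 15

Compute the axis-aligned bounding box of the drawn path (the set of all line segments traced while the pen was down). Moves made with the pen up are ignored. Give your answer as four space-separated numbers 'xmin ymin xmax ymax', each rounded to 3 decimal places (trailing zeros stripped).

Answer: -3.04 -7.994 24.6 0

Derivation:
Executing turtle program step by step:
Start: pos=(0,0), heading=0, pen down
FD 10.8: (0,0) -> (10.8,0) [heading=0, draw]
FD 13.8: (10.8,0) -> (24.6,0) [heading=0, draw]
RT 144: heading 0 -> 216
FD 7.4: (24.6,0) -> (18.613,-4.35) [heading=216, draw]
FD 3.4: (18.613,-4.35) -> (15.863,-6.348) [heading=216, draw]
FD 2.8: (15.863,-6.348) -> (13.597,-7.994) [heading=216, draw]
RT 60: heading 216 -> 156
FD 10.7: (13.597,-7.994) -> (3.822,-3.642) [heading=156, draw]
LT 30: heading 156 -> 186
FD 1.5: (3.822,-3.642) -> (2.331,-3.799) [heading=186, draw]
FD 5.4: (2.331,-3.799) -> (-3.04,-4.363) [heading=186, draw]
LT 15: heading 186 -> 201
Final: pos=(-3.04,-4.363), heading=201, 8 segment(s) drawn

Segment endpoints: x in {-3.04, 0, 2.331, 3.822, 10.8, 13.597, 15.863, 18.613, 24.6}, y in {-7.994, -6.348, -4.363, -4.35, -3.799, -3.642, 0}
xmin=-3.04, ymin=-7.994, xmax=24.6, ymax=0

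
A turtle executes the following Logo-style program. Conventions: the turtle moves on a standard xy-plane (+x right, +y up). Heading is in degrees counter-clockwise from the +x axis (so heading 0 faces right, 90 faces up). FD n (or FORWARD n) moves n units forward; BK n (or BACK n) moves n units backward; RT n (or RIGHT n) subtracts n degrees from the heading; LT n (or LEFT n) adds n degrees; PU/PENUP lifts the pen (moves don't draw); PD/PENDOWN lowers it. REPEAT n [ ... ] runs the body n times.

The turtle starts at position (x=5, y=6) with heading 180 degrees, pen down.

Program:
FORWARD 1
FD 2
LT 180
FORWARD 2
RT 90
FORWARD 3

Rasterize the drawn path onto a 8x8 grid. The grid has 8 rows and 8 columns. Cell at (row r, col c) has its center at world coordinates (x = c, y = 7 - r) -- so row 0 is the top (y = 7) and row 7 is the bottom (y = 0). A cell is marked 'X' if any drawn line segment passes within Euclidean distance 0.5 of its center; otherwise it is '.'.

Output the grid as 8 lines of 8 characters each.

Answer: ........
..XXXX..
....X...
....X...
....X...
........
........
........

Derivation:
Segment 0: (5,6) -> (4,6)
Segment 1: (4,6) -> (2,6)
Segment 2: (2,6) -> (4,6)
Segment 3: (4,6) -> (4,3)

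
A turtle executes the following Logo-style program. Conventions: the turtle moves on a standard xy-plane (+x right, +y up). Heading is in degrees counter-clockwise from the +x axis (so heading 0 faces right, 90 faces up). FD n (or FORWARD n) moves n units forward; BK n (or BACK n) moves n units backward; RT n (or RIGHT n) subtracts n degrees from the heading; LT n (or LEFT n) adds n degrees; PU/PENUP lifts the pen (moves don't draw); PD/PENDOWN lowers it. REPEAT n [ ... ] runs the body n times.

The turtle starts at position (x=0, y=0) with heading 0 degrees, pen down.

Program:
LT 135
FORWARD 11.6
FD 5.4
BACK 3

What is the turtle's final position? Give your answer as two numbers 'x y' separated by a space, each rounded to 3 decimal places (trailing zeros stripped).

Answer: -9.899 9.899

Derivation:
Executing turtle program step by step:
Start: pos=(0,0), heading=0, pen down
LT 135: heading 0 -> 135
FD 11.6: (0,0) -> (-8.202,8.202) [heading=135, draw]
FD 5.4: (-8.202,8.202) -> (-12.021,12.021) [heading=135, draw]
BK 3: (-12.021,12.021) -> (-9.899,9.899) [heading=135, draw]
Final: pos=(-9.899,9.899), heading=135, 3 segment(s) drawn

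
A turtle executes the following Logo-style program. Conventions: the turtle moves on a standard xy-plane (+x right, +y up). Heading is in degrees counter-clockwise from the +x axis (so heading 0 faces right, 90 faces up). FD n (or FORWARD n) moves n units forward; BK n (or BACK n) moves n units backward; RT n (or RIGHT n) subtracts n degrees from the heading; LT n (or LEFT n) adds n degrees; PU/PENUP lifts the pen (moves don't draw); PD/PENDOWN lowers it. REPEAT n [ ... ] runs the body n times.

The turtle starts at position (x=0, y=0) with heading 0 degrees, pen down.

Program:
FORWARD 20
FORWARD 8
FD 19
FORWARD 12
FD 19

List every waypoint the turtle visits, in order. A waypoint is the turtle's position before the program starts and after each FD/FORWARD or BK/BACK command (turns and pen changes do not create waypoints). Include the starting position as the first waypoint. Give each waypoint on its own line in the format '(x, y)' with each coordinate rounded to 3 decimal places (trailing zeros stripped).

Answer: (0, 0)
(20, 0)
(28, 0)
(47, 0)
(59, 0)
(78, 0)

Derivation:
Executing turtle program step by step:
Start: pos=(0,0), heading=0, pen down
FD 20: (0,0) -> (20,0) [heading=0, draw]
FD 8: (20,0) -> (28,0) [heading=0, draw]
FD 19: (28,0) -> (47,0) [heading=0, draw]
FD 12: (47,0) -> (59,0) [heading=0, draw]
FD 19: (59,0) -> (78,0) [heading=0, draw]
Final: pos=(78,0), heading=0, 5 segment(s) drawn
Waypoints (6 total):
(0, 0)
(20, 0)
(28, 0)
(47, 0)
(59, 0)
(78, 0)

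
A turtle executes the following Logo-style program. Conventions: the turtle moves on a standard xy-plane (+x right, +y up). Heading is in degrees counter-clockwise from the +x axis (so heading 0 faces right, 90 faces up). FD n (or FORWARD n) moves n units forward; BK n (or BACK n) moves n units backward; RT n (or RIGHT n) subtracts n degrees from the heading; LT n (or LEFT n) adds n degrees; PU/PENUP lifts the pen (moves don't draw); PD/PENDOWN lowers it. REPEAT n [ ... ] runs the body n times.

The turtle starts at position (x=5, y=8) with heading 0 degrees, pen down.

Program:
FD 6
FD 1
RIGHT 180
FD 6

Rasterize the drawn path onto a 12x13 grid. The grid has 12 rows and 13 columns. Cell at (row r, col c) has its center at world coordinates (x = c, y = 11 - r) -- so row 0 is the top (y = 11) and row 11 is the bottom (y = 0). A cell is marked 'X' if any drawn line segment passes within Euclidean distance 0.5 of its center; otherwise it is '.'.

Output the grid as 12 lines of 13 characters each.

Answer: .............
.............
.............
.....XXXXXXXX
.............
.............
.............
.............
.............
.............
.............
.............

Derivation:
Segment 0: (5,8) -> (11,8)
Segment 1: (11,8) -> (12,8)
Segment 2: (12,8) -> (6,8)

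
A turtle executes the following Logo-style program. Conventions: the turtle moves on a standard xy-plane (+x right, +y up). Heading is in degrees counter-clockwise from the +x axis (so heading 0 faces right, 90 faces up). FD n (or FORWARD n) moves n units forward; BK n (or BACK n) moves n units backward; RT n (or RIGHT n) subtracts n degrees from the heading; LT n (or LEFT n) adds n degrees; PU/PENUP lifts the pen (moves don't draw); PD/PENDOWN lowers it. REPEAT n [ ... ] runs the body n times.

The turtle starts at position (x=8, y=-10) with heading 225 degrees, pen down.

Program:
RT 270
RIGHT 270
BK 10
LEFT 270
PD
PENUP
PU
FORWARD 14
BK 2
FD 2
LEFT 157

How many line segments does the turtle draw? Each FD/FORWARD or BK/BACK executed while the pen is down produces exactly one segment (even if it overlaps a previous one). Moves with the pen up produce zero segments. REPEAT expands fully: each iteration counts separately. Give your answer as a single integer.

Executing turtle program step by step:
Start: pos=(8,-10), heading=225, pen down
RT 270: heading 225 -> 315
RT 270: heading 315 -> 45
BK 10: (8,-10) -> (0.929,-17.071) [heading=45, draw]
LT 270: heading 45 -> 315
PD: pen down
PU: pen up
PU: pen up
FD 14: (0.929,-17.071) -> (10.828,-26.971) [heading=315, move]
BK 2: (10.828,-26.971) -> (9.414,-25.556) [heading=315, move]
FD 2: (9.414,-25.556) -> (10.828,-26.971) [heading=315, move]
LT 157: heading 315 -> 112
Final: pos=(10.828,-26.971), heading=112, 1 segment(s) drawn
Segments drawn: 1

Answer: 1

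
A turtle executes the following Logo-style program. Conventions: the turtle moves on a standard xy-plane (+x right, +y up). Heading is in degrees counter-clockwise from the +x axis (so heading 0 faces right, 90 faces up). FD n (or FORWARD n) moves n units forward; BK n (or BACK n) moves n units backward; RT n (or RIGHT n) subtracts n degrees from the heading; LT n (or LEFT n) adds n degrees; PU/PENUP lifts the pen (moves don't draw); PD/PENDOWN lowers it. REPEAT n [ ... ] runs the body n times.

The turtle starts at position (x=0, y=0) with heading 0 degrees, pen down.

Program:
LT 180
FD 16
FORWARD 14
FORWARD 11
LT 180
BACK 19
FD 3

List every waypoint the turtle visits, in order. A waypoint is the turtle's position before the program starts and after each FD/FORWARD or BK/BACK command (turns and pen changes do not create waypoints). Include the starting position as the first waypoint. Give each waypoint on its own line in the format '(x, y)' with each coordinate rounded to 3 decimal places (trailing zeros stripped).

Answer: (0, 0)
(-16, 0)
(-30, 0)
(-41, 0)
(-60, 0)
(-57, 0)

Derivation:
Executing turtle program step by step:
Start: pos=(0,0), heading=0, pen down
LT 180: heading 0 -> 180
FD 16: (0,0) -> (-16,0) [heading=180, draw]
FD 14: (-16,0) -> (-30,0) [heading=180, draw]
FD 11: (-30,0) -> (-41,0) [heading=180, draw]
LT 180: heading 180 -> 0
BK 19: (-41,0) -> (-60,0) [heading=0, draw]
FD 3: (-60,0) -> (-57,0) [heading=0, draw]
Final: pos=(-57,0), heading=0, 5 segment(s) drawn
Waypoints (6 total):
(0, 0)
(-16, 0)
(-30, 0)
(-41, 0)
(-60, 0)
(-57, 0)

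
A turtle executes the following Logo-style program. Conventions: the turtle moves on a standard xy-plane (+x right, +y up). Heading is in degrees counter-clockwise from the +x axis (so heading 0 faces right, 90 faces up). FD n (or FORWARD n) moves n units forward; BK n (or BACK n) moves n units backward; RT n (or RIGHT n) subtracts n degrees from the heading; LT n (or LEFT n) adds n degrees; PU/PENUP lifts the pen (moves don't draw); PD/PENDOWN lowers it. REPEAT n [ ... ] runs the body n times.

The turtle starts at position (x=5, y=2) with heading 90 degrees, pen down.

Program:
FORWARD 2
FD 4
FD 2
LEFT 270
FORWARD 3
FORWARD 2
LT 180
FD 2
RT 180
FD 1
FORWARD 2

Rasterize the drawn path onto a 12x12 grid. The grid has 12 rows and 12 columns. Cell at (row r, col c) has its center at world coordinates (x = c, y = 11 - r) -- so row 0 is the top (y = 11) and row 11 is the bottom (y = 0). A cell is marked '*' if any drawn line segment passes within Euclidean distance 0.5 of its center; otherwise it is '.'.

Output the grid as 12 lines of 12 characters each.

Answer: ............
.....*******
.....*......
.....*......
.....*......
.....*......
.....*......
.....*......
.....*......
.....*......
............
............

Derivation:
Segment 0: (5,2) -> (5,4)
Segment 1: (5,4) -> (5,8)
Segment 2: (5,8) -> (5,10)
Segment 3: (5,10) -> (8,10)
Segment 4: (8,10) -> (10,10)
Segment 5: (10,10) -> (8,10)
Segment 6: (8,10) -> (9,10)
Segment 7: (9,10) -> (11,10)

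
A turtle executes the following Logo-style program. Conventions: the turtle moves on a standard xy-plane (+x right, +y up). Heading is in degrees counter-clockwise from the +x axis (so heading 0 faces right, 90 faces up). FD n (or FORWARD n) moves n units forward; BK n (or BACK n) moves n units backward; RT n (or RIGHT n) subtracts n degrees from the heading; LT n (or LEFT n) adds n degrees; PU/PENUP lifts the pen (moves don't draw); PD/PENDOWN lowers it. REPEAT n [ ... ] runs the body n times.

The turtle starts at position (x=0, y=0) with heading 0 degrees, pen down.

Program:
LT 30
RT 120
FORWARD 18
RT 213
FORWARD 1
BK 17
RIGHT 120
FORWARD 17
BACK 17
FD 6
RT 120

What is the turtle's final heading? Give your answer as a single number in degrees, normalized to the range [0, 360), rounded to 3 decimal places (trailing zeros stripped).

Answer: 177

Derivation:
Executing turtle program step by step:
Start: pos=(0,0), heading=0, pen down
LT 30: heading 0 -> 30
RT 120: heading 30 -> 270
FD 18: (0,0) -> (0,-18) [heading=270, draw]
RT 213: heading 270 -> 57
FD 1: (0,-18) -> (0.545,-17.161) [heading=57, draw]
BK 17: (0.545,-17.161) -> (-8.714,-31.419) [heading=57, draw]
RT 120: heading 57 -> 297
FD 17: (-8.714,-31.419) -> (-0.996,-46.566) [heading=297, draw]
BK 17: (-0.996,-46.566) -> (-8.714,-31.419) [heading=297, draw]
FD 6: (-8.714,-31.419) -> (-5.99,-36.765) [heading=297, draw]
RT 120: heading 297 -> 177
Final: pos=(-5.99,-36.765), heading=177, 6 segment(s) drawn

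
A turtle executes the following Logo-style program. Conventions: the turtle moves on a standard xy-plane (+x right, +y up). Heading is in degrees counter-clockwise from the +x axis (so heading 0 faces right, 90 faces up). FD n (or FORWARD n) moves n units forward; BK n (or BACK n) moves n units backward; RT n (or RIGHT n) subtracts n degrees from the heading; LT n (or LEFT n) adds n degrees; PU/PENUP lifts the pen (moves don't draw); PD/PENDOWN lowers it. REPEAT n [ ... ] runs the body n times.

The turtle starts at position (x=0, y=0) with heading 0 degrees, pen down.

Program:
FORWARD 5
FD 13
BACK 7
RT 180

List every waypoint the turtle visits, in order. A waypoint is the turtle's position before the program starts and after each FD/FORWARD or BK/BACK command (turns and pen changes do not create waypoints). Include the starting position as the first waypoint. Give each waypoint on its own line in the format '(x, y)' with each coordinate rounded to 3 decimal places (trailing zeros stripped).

Executing turtle program step by step:
Start: pos=(0,0), heading=0, pen down
FD 5: (0,0) -> (5,0) [heading=0, draw]
FD 13: (5,0) -> (18,0) [heading=0, draw]
BK 7: (18,0) -> (11,0) [heading=0, draw]
RT 180: heading 0 -> 180
Final: pos=(11,0), heading=180, 3 segment(s) drawn
Waypoints (4 total):
(0, 0)
(5, 0)
(18, 0)
(11, 0)

Answer: (0, 0)
(5, 0)
(18, 0)
(11, 0)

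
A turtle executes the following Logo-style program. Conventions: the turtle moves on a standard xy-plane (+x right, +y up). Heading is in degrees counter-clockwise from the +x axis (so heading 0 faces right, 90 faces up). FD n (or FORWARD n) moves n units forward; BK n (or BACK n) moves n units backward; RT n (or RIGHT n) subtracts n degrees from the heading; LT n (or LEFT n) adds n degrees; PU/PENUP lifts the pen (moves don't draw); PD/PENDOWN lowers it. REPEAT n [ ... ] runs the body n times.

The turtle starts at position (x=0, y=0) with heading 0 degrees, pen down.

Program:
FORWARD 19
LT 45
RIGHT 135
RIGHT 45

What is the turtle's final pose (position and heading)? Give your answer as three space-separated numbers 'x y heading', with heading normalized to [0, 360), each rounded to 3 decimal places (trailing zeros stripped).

Executing turtle program step by step:
Start: pos=(0,0), heading=0, pen down
FD 19: (0,0) -> (19,0) [heading=0, draw]
LT 45: heading 0 -> 45
RT 135: heading 45 -> 270
RT 45: heading 270 -> 225
Final: pos=(19,0), heading=225, 1 segment(s) drawn

Answer: 19 0 225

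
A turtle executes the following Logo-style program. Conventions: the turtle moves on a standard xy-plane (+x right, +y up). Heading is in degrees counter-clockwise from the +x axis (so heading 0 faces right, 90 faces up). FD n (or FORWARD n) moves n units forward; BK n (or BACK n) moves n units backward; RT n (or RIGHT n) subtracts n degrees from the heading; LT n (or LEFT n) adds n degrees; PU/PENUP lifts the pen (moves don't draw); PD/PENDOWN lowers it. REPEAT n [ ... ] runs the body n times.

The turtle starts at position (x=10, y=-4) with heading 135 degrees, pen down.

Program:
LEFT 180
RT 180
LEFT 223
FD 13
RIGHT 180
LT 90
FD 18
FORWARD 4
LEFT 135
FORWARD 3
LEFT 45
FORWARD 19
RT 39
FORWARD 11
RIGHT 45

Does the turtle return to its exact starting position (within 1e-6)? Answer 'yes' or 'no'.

Answer: no

Derivation:
Executing turtle program step by step:
Start: pos=(10,-4), heading=135, pen down
LT 180: heading 135 -> 315
RT 180: heading 315 -> 135
LT 223: heading 135 -> 358
FD 13: (10,-4) -> (22.992,-4.454) [heading=358, draw]
RT 180: heading 358 -> 178
LT 90: heading 178 -> 268
FD 18: (22.992,-4.454) -> (22.364,-22.443) [heading=268, draw]
FD 4: (22.364,-22.443) -> (22.224,-26.44) [heading=268, draw]
LT 135: heading 268 -> 43
FD 3: (22.224,-26.44) -> (24.418,-24.394) [heading=43, draw]
LT 45: heading 43 -> 88
FD 19: (24.418,-24.394) -> (25.081,-5.406) [heading=88, draw]
RT 39: heading 88 -> 49
FD 11: (25.081,-5.406) -> (32.298,2.896) [heading=49, draw]
RT 45: heading 49 -> 4
Final: pos=(32.298,2.896), heading=4, 6 segment(s) drawn

Start position: (10, -4)
Final position: (32.298, 2.896)
Distance = 23.34; >= 1e-6 -> NOT closed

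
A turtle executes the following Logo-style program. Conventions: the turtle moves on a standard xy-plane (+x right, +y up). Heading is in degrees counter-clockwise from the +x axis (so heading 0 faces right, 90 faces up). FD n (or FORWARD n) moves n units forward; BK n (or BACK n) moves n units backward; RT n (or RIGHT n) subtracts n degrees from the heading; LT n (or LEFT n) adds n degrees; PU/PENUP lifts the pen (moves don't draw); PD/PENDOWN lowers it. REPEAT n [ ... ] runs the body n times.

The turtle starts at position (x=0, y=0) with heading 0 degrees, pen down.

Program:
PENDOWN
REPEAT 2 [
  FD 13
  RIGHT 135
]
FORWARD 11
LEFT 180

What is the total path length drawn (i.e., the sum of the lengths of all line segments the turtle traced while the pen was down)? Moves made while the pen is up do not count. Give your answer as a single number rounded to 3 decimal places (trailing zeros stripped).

Executing turtle program step by step:
Start: pos=(0,0), heading=0, pen down
PD: pen down
REPEAT 2 [
  -- iteration 1/2 --
  FD 13: (0,0) -> (13,0) [heading=0, draw]
  RT 135: heading 0 -> 225
  -- iteration 2/2 --
  FD 13: (13,0) -> (3.808,-9.192) [heading=225, draw]
  RT 135: heading 225 -> 90
]
FD 11: (3.808,-9.192) -> (3.808,1.808) [heading=90, draw]
LT 180: heading 90 -> 270
Final: pos=(3.808,1.808), heading=270, 3 segment(s) drawn

Segment lengths:
  seg 1: (0,0) -> (13,0), length = 13
  seg 2: (13,0) -> (3.808,-9.192), length = 13
  seg 3: (3.808,-9.192) -> (3.808,1.808), length = 11
Total = 37

Answer: 37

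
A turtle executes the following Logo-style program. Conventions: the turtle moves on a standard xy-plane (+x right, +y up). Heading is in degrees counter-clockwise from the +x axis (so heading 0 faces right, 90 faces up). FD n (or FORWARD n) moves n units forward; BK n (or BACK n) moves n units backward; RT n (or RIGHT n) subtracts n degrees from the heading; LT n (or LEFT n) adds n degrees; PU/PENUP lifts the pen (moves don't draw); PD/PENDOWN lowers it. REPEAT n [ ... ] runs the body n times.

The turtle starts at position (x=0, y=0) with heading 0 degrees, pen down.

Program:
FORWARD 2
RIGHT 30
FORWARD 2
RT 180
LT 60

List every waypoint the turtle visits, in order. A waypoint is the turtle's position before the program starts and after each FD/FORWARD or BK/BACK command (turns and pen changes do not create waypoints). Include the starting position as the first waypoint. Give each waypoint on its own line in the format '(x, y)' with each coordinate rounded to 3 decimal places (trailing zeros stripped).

Executing turtle program step by step:
Start: pos=(0,0), heading=0, pen down
FD 2: (0,0) -> (2,0) [heading=0, draw]
RT 30: heading 0 -> 330
FD 2: (2,0) -> (3.732,-1) [heading=330, draw]
RT 180: heading 330 -> 150
LT 60: heading 150 -> 210
Final: pos=(3.732,-1), heading=210, 2 segment(s) drawn
Waypoints (3 total):
(0, 0)
(2, 0)
(3.732, -1)

Answer: (0, 0)
(2, 0)
(3.732, -1)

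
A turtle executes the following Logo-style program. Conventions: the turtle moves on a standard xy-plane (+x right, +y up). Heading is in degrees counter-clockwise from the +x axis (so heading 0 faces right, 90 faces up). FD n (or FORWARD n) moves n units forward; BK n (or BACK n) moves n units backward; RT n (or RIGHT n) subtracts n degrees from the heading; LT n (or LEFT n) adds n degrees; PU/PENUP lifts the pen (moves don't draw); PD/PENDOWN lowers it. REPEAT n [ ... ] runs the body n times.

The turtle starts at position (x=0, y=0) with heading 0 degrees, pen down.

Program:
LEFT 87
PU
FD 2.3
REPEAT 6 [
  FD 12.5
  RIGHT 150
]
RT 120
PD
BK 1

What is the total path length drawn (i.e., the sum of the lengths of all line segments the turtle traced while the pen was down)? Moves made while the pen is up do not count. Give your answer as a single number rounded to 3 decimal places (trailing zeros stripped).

Answer: 1

Derivation:
Executing turtle program step by step:
Start: pos=(0,0), heading=0, pen down
LT 87: heading 0 -> 87
PU: pen up
FD 2.3: (0,0) -> (0.12,2.297) [heading=87, move]
REPEAT 6 [
  -- iteration 1/6 --
  FD 12.5: (0.12,2.297) -> (0.775,14.78) [heading=87, move]
  RT 150: heading 87 -> 297
  -- iteration 2/6 --
  FD 12.5: (0.775,14.78) -> (6.449,3.642) [heading=297, move]
  RT 150: heading 297 -> 147
  -- iteration 3/6 --
  FD 12.5: (6.449,3.642) -> (-4.034,10.45) [heading=147, move]
  RT 150: heading 147 -> 357
  -- iteration 4/6 --
  FD 12.5: (-4.034,10.45) -> (8.449,9.796) [heading=357, move]
  RT 150: heading 357 -> 207
  -- iteration 5/6 --
  FD 12.5: (8.449,9.796) -> (-2.689,4.121) [heading=207, move]
  RT 150: heading 207 -> 57
  -- iteration 6/6 --
  FD 12.5: (-2.689,4.121) -> (4.119,14.604) [heading=57, move]
  RT 150: heading 57 -> 267
]
RT 120: heading 267 -> 147
PD: pen down
BK 1: (4.119,14.604) -> (4.958,14.06) [heading=147, draw]
Final: pos=(4.958,14.06), heading=147, 1 segment(s) drawn

Segment lengths:
  seg 1: (4.119,14.604) -> (4.958,14.06), length = 1
Total = 1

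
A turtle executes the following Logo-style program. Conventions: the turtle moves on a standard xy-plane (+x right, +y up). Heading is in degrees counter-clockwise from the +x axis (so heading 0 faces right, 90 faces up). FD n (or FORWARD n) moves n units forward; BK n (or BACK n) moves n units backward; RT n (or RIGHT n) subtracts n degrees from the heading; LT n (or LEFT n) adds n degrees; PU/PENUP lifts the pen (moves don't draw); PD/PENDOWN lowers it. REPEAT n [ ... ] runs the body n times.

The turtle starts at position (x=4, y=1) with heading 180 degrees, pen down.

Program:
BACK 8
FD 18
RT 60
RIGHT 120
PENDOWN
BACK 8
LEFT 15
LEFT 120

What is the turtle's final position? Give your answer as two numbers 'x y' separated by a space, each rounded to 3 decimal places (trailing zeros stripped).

Executing turtle program step by step:
Start: pos=(4,1), heading=180, pen down
BK 8: (4,1) -> (12,1) [heading=180, draw]
FD 18: (12,1) -> (-6,1) [heading=180, draw]
RT 60: heading 180 -> 120
RT 120: heading 120 -> 0
PD: pen down
BK 8: (-6,1) -> (-14,1) [heading=0, draw]
LT 15: heading 0 -> 15
LT 120: heading 15 -> 135
Final: pos=(-14,1), heading=135, 3 segment(s) drawn

Answer: -14 1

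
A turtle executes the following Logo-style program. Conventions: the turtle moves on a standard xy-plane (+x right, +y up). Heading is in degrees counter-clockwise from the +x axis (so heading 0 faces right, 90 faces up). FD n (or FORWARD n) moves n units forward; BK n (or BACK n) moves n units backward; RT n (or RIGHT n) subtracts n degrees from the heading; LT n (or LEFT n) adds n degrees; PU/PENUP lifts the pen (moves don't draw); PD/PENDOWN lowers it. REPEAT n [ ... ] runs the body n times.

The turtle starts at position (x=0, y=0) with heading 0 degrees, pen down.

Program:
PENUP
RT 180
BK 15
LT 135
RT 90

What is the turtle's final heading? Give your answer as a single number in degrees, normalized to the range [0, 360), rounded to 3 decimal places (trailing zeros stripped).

Executing turtle program step by step:
Start: pos=(0,0), heading=0, pen down
PU: pen up
RT 180: heading 0 -> 180
BK 15: (0,0) -> (15,0) [heading=180, move]
LT 135: heading 180 -> 315
RT 90: heading 315 -> 225
Final: pos=(15,0), heading=225, 0 segment(s) drawn

Answer: 225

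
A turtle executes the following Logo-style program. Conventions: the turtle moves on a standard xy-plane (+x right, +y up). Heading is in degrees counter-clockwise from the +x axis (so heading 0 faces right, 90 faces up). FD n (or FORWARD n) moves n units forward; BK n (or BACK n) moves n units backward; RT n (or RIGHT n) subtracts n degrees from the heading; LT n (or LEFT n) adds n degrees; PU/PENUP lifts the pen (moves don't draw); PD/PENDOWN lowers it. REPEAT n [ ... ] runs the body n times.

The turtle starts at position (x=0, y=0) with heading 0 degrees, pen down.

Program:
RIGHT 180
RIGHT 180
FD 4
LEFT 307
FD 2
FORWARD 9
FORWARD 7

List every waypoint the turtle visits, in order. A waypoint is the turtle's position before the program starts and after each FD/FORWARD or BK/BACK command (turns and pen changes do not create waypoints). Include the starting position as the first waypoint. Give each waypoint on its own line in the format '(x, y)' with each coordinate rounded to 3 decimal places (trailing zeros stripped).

Executing turtle program step by step:
Start: pos=(0,0), heading=0, pen down
RT 180: heading 0 -> 180
RT 180: heading 180 -> 0
FD 4: (0,0) -> (4,0) [heading=0, draw]
LT 307: heading 0 -> 307
FD 2: (4,0) -> (5.204,-1.597) [heading=307, draw]
FD 9: (5.204,-1.597) -> (10.62,-8.785) [heading=307, draw]
FD 7: (10.62,-8.785) -> (14.833,-14.375) [heading=307, draw]
Final: pos=(14.833,-14.375), heading=307, 4 segment(s) drawn
Waypoints (5 total):
(0, 0)
(4, 0)
(5.204, -1.597)
(10.62, -8.785)
(14.833, -14.375)

Answer: (0, 0)
(4, 0)
(5.204, -1.597)
(10.62, -8.785)
(14.833, -14.375)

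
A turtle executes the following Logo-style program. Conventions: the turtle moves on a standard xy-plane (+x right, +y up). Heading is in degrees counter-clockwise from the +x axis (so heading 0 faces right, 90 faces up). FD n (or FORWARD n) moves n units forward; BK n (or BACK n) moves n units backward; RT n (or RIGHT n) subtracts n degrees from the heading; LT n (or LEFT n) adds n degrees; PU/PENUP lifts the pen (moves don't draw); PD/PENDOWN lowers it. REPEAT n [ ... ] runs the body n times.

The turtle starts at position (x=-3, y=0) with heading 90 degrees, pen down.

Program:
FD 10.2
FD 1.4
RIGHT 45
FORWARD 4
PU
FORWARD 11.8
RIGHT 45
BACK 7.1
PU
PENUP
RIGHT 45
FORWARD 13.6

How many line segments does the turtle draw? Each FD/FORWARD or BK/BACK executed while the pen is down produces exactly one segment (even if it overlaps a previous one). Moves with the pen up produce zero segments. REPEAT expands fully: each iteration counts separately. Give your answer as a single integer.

Executing turtle program step by step:
Start: pos=(-3,0), heading=90, pen down
FD 10.2: (-3,0) -> (-3,10.2) [heading=90, draw]
FD 1.4: (-3,10.2) -> (-3,11.6) [heading=90, draw]
RT 45: heading 90 -> 45
FD 4: (-3,11.6) -> (-0.172,14.428) [heading=45, draw]
PU: pen up
FD 11.8: (-0.172,14.428) -> (8.172,22.772) [heading=45, move]
RT 45: heading 45 -> 0
BK 7.1: (8.172,22.772) -> (1.072,22.772) [heading=0, move]
PU: pen up
PU: pen up
RT 45: heading 0 -> 315
FD 13.6: (1.072,22.772) -> (10.689,13.156) [heading=315, move]
Final: pos=(10.689,13.156), heading=315, 3 segment(s) drawn
Segments drawn: 3

Answer: 3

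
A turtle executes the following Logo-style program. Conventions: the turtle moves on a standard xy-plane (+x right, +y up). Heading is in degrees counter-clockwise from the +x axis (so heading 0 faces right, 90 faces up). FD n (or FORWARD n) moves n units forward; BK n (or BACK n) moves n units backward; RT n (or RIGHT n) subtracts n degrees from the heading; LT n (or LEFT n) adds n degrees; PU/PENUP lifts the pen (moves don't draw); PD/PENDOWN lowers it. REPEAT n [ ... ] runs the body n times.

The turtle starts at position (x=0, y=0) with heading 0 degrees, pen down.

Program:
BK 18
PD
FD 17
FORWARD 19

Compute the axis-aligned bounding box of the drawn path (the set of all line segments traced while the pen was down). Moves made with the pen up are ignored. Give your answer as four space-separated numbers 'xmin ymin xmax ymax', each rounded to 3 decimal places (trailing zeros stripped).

Answer: -18 0 18 0

Derivation:
Executing turtle program step by step:
Start: pos=(0,0), heading=0, pen down
BK 18: (0,0) -> (-18,0) [heading=0, draw]
PD: pen down
FD 17: (-18,0) -> (-1,0) [heading=0, draw]
FD 19: (-1,0) -> (18,0) [heading=0, draw]
Final: pos=(18,0), heading=0, 3 segment(s) drawn

Segment endpoints: x in {-18, -1, 0, 18}, y in {0}
xmin=-18, ymin=0, xmax=18, ymax=0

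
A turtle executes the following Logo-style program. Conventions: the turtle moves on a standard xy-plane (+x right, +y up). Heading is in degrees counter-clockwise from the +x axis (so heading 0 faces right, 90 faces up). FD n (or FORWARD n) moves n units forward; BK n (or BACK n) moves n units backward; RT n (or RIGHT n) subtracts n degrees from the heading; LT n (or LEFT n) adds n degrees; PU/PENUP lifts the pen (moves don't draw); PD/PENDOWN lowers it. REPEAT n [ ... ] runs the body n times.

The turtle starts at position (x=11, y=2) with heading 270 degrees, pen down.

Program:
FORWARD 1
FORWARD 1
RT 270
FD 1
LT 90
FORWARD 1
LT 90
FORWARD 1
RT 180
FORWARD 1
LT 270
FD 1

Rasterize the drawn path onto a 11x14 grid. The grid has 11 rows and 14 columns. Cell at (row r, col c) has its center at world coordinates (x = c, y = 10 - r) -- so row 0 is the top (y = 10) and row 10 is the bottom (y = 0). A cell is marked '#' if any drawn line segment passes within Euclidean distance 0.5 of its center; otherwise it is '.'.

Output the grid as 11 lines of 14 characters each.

Segment 0: (11,2) -> (11,1)
Segment 1: (11,1) -> (11,0)
Segment 2: (11,0) -> (12,0)
Segment 3: (12,0) -> (12,1)
Segment 4: (12,1) -> (11,1)
Segment 5: (11,1) -> (12,1)
Segment 6: (12,1) -> (12,0)

Answer: ..............
..............
..............
..............
..............
..............
..............
..............
...........#..
...........##.
...........##.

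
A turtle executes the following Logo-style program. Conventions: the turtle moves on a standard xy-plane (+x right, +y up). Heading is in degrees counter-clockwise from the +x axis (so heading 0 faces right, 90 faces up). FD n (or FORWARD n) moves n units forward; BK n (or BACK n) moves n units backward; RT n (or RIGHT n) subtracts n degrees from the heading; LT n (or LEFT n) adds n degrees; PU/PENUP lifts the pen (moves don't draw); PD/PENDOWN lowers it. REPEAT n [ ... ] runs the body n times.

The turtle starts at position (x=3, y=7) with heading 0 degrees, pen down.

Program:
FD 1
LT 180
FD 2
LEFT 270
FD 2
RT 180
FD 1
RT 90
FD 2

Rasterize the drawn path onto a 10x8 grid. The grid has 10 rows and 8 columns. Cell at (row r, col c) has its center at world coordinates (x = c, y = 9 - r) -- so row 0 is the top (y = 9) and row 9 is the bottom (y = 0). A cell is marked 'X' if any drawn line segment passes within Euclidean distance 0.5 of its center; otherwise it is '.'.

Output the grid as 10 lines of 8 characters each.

Answer: ..X.....
XXX.....
..XXX...
........
........
........
........
........
........
........

Derivation:
Segment 0: (3,7) -> (4,7)
Segment 1: (4,7) -> (2,7)
Segment 2: (2,7) -> (2,9)
Segment 3: (2,9) -> (2,8)
Segment 4: (2,8) -> (0,8)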